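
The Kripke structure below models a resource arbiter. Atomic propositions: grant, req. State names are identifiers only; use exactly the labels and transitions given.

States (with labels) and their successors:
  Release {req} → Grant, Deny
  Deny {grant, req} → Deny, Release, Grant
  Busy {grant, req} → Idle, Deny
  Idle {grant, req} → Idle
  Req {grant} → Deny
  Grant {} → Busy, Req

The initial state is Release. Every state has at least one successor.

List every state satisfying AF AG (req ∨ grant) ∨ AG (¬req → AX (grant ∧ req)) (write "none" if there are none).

States satisfying AG (req ∨ grant): {Idle}.
States satisfying AF AG (req ∨ grant): {Idle}.
States satisfying ¬req → AX (grant ∧ req): {Release, Deny, Busy, Idle, Req}.
States satisfying AG (¬req → AX (grant ∧ req)): {Idle}.
States satisfying AF AG (req ∨ grant) ∨ AG (¬req → AX (grant ∧ req)): {Idle}.

{Idle}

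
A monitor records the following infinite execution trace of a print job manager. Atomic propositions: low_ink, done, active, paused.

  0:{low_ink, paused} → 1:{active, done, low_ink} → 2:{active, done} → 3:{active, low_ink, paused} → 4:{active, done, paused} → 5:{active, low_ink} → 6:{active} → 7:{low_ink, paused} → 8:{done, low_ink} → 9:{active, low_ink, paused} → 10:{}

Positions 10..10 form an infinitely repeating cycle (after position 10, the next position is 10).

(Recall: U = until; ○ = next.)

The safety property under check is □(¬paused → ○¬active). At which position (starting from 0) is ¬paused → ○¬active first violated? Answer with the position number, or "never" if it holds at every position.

1

Check ¬paused → ○¬active at each position in order: 0 ✓.
At position 1 the labels are {active, done, low_ink} and the next position 2 has {active, done}, so ¬paused → ○¬active is false there. This is the first violation.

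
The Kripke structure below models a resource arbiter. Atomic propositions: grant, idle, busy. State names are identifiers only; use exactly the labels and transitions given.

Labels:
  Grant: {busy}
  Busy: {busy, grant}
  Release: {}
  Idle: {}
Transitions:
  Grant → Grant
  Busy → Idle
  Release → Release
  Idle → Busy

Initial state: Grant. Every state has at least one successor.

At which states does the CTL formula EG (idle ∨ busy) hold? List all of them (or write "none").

{Grant}

States satisfying idle ∨ busy: {Grant, Busy}.
States satisfying EG (idle ∨ busy): {Grant}.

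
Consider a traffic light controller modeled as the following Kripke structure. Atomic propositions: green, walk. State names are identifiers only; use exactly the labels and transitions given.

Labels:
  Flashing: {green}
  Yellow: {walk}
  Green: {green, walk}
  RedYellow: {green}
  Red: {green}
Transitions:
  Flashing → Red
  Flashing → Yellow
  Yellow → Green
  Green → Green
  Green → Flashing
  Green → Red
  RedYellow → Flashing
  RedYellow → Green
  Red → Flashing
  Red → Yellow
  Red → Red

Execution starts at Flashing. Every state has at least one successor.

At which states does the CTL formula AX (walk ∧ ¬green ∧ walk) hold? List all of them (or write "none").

States satisfying walk ∧ ¬green ∧ walk: {Yellow}.
States satisfying AX (walk ∧ ¬green ∧ walk): ∅.

none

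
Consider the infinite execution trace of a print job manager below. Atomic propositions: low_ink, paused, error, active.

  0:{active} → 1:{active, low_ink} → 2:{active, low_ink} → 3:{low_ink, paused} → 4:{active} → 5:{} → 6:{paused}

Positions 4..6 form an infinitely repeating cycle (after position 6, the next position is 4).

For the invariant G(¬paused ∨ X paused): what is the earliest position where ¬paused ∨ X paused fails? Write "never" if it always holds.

Check ¬paused ∨ X paused at each position in order: 0 ✓, 1 ✓, 2 ✓.
At position 3 the labels are {low_ink, paused} and the next position 4 has {active}, so ¬paused ∨ X paused is false there. This is the first violation.

3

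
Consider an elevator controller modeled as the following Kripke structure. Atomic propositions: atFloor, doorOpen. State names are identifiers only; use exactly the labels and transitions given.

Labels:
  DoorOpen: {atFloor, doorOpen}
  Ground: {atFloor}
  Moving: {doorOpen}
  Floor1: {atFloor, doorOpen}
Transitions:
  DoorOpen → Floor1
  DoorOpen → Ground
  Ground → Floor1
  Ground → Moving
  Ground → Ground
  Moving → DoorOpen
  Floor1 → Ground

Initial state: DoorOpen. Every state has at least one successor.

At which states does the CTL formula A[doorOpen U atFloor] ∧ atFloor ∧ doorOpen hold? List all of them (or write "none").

States satisfying doorOpen: {DoorOpen, Moving, Floor1}.
States satisfying atFloor: {DoorOpen, Ground, Floor1}.
States satisfying A[doorOpen U atFloor]: {DoorOpen, Ground, Moving, Floor1}.
States satisfying atFloor ∧ doorOpen: {DoorOpen, Floor1}.
States satisfying A[doorOpen U atFloor] ∧ atFloor ∧ doorOpen: {DoorOpen, Floor1}.

{DoorOpen, Floor1}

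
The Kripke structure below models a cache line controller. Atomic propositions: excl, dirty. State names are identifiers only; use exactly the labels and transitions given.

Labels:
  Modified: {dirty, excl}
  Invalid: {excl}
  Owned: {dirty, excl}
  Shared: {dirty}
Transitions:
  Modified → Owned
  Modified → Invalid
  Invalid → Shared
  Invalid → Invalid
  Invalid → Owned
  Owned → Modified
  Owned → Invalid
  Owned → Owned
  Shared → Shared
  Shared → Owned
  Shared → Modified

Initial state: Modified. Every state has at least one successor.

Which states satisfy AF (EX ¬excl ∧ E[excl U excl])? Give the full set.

States satisfying EX ¬excl ∧ E[excl U excl]: {Invalid}.
States satisfying AF (EX ¬excl ∧ E[excl U excl]): {Invalid}.

{Invalid}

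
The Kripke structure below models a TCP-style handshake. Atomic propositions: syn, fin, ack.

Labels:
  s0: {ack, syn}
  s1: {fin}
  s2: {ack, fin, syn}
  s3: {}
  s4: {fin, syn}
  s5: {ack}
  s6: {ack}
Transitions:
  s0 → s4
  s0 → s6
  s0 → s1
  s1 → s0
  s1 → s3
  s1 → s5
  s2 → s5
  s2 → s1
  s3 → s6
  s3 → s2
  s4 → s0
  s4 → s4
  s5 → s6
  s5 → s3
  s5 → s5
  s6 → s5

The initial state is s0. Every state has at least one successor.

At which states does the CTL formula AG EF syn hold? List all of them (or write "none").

States satisfying EF syn: {s0, s1, s2, s3, s4, s5, s6}.
States satisfying AG EF syn: {s0, s1, s2, s3, s4, s5, s6}.

{s0, s1, s2, s3, s4, s5, s6}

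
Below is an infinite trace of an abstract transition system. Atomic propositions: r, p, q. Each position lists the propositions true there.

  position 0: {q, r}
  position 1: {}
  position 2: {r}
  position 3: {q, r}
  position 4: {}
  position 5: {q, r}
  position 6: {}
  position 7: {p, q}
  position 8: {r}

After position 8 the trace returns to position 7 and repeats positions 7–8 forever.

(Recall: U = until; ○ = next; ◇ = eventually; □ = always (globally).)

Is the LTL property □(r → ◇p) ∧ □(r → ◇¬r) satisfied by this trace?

r → ◇p holds at every position 0..8, and those are all positions ever visited, so □(r → ◇p) holds.
Positions where r holds: 0, 2, 3, 5, 8.
Check ◇p at each: 0→ok, 2→ok, 3→ok, 5→ok, 8→ok.
r → ◇¬r holds at every position 0..8, and those are all positions ever visited, so □(r → ◇¬r) holds.
Positions where r holds: 0, 2, 3, 5, 8.
Check ◇¬r at each: 0→ok, 2→ok, 3→ok, 5→ok, 8→ok.
At position 0: □(r → ◇p) is true; □(r → ◇¬r) is true; so □(r → ◇p) ∧ □(r → ◇¬r) is true.

Holds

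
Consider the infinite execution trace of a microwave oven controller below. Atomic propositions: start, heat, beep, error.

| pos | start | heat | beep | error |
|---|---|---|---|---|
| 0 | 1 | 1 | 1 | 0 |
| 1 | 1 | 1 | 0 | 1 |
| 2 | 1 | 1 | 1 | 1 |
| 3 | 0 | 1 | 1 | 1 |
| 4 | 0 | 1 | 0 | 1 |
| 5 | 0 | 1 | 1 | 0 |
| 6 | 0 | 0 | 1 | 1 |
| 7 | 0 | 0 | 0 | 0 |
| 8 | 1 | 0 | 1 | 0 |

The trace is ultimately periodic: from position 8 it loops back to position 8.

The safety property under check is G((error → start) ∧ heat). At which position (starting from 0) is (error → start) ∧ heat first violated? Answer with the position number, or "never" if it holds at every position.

Check (error → start) ∧ heat at each position in order: 0 ✓, 1 ✓, 2 ✓.
At position 3 the labels are {beep, error, heat}, so (error → start) ∧ heat is false there. This is the first violation.

3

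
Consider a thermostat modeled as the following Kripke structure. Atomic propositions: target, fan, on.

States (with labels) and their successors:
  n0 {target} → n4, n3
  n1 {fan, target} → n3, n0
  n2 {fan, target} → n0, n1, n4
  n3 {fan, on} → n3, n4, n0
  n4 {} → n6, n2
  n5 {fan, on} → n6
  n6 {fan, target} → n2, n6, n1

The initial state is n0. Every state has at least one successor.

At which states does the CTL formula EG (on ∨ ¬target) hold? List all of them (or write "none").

States satisfying on ∨ ¬target: {n3, n4, n5}.
States satisfying EG (on ∨ ¬target): {n3}.

{n3}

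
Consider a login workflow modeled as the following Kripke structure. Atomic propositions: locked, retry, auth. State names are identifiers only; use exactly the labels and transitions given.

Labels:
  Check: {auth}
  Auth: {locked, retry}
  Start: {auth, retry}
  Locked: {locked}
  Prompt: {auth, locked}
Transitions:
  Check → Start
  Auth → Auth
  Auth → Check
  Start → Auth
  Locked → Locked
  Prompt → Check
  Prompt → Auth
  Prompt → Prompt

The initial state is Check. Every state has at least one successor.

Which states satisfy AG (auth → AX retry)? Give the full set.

States satisfying auth → AX retry: {Check, Auth, Start, Locked}.
States satisfying AG (auth → AX retry): {Check, Auth, Start, Locked}.

{Check, Auth, Start, Locked}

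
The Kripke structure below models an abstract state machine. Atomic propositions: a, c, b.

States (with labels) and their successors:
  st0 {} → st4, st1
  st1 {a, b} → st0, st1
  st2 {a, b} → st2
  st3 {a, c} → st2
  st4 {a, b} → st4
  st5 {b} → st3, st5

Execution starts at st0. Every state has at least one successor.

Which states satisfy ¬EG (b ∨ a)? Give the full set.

{st0}

States satisfying b ∨ a: {st1, st2, st3, st4, st5}.
States satisfying EG (b ∨ a): {st1, st2, st3, st4, st5}.
States satisfying ¬EG (b ∨ a): {st0}.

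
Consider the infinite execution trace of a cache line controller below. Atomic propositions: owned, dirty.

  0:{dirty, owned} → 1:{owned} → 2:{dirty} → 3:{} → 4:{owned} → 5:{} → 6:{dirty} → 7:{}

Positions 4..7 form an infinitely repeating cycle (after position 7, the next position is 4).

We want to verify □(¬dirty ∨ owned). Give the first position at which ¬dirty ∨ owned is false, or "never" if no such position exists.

Check ¬dirty ∨ owned at each position in order: 0 ✓, 1 ✓.
At position 2 the labels are {dirty}, so ¬dirty ∨ owned is false there. This is the first violation.

2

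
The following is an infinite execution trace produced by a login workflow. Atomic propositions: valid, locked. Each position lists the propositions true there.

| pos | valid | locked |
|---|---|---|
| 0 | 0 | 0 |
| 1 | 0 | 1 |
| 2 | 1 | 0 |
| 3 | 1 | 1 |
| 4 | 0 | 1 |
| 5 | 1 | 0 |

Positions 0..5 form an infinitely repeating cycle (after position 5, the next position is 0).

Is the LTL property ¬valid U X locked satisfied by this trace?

Yes

Walking from position 0: X locked first holds at position 0, and ¬valid holds at every earlier position along the way, so ¬valid U X locked holds.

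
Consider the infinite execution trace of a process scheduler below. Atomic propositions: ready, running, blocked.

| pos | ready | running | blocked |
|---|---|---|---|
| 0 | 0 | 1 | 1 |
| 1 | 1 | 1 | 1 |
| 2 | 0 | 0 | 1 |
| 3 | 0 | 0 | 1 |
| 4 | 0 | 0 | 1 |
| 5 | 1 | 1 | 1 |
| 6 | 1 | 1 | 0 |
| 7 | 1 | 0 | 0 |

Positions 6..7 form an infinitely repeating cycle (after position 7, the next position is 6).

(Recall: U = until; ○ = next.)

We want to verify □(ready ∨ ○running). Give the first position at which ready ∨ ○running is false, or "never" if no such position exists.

2

Check ready ∨ ○running at each position in order: 0 ✓, 1 ✓.
At position 2 the labels are {blocked} and the next position 3 has {blocked}, so ready ∨ ○running is false there. This is the first violation.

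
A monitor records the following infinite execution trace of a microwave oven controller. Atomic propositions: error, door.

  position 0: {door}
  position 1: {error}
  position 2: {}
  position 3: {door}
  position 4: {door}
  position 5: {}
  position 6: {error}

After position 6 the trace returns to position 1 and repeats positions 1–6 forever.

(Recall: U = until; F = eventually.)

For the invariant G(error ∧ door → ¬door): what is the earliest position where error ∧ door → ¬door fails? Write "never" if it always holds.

error ∧ door → ¬door holds at every position 0..6, and those are all the positions the trace ever visits, so the invariant G(error ∧ door → ¬door) is never violated.

never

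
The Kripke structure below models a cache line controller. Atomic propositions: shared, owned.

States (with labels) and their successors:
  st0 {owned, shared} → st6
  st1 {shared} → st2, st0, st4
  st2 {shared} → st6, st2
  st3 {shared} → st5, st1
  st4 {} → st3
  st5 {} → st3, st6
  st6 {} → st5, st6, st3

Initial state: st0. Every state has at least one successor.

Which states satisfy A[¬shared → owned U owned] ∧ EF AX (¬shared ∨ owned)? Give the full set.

States satisfying ¬shared → owned: {st0, st1, st2, st3}.
States satisfying owned: {st0}.
States satisfying A[¬shared → owned U owned]: {st0}.
States satisfying AX (¬shared ∨ owned): {st0}.
States satisfying EF AX (¬shared ∨ owned): {st0, st1, st2, st3, st4, st5, st6}.
States satisfying A[¬shared → owned U owned] ∧ EF AX (¬shared ∨ owned): {st0}.

{st0}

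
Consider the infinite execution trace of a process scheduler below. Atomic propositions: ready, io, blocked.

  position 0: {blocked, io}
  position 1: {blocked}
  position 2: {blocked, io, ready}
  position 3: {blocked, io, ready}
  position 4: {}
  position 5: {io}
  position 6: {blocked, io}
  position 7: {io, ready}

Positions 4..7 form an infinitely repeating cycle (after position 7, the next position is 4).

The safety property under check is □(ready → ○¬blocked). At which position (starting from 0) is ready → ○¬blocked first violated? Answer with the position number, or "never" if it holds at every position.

2

Check ready → ○¬blocked at each position in order: 0 ✓, 1 ✓.
At position 2 the labels are {blocked, io, ready} and the next position 3 has {blocked, io, ready}, so ready → ○¬blocked is false there. This is the first violation.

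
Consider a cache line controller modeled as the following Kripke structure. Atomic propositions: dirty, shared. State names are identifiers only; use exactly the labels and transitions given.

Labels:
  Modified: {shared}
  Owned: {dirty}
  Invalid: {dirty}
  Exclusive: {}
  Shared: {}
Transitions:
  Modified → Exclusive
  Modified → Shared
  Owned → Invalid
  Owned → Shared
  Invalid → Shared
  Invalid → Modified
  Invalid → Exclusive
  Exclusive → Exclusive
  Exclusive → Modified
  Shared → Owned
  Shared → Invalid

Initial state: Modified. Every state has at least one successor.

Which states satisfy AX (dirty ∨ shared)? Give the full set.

States satisfying dirty ∨ shared: {Modified, Owned, Invalid}.
States satisfying AX (dirty ∨ shared): {Shared}.

{Shared}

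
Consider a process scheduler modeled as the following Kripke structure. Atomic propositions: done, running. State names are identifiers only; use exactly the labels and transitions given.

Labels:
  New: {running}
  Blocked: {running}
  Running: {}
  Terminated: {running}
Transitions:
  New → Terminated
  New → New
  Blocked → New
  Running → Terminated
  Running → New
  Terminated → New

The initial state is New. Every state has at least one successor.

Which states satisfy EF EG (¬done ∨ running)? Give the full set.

{New, Blocked, Running, Terminated}

States satisfying EG (¬done ∨ running): {New, Blocked, Running, Terminated}.
States satisfying EF EG (¬done ∨ running): {New, Blocked, Running, Terminated}.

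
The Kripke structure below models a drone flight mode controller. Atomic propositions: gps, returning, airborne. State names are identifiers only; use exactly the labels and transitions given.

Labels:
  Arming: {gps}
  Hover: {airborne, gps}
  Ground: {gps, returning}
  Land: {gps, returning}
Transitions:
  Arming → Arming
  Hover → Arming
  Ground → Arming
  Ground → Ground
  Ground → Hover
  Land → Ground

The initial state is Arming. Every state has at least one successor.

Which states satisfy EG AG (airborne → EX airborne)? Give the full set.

{Arming}

States satisfying AG (airborne → EX airborne): {Arming}.
States satisfying EG AG (airborne → EX airborne): {Arming}.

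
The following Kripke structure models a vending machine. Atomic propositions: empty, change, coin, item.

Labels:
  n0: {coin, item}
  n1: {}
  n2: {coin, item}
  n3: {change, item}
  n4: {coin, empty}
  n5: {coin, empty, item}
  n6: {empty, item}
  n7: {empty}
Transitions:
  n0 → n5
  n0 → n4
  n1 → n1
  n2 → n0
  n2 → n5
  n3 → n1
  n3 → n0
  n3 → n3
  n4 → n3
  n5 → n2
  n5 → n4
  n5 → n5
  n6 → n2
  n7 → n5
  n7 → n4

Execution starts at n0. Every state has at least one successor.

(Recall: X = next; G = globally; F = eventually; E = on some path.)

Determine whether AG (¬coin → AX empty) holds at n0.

Violated

States satisfying ¬coin → AX empty: {n0, n2, n4, n5, n7}.
States satisfying AG (¬coin → AX empty): ∅.
n1 is reachable from n0 and violates ¬coin → AX empty, so AG fails at n0.
n0 ∉ Sat(AG (¬coin → AX empty)).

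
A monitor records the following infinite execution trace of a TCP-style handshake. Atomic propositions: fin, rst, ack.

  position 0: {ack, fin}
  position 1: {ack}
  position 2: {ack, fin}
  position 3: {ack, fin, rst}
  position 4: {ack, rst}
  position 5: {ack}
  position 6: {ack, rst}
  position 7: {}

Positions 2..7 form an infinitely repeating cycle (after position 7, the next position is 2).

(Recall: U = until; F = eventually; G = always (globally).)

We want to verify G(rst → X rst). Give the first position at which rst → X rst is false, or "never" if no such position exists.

4

Check rst → X rst at each position in order: 0 ✓, 1 ✓, 2 ✓, 3 ✓.
At position 4 the labels are {ack, rst} and the next position 5 has {ack}, so rst → X rst is false there. This is the first violation.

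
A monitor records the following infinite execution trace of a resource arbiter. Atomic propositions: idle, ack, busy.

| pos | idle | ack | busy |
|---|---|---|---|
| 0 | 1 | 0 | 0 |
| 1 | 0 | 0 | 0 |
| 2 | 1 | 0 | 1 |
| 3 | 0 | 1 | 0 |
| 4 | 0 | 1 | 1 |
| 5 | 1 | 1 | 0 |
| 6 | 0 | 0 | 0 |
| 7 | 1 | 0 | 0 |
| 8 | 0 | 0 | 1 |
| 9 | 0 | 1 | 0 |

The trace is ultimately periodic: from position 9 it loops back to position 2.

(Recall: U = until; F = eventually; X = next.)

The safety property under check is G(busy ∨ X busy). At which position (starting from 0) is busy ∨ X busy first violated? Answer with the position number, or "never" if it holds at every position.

At position 0 the labels are {idle} and the next position 1 has {}, so busy ∨ X busy is false there. This is the first violation.

0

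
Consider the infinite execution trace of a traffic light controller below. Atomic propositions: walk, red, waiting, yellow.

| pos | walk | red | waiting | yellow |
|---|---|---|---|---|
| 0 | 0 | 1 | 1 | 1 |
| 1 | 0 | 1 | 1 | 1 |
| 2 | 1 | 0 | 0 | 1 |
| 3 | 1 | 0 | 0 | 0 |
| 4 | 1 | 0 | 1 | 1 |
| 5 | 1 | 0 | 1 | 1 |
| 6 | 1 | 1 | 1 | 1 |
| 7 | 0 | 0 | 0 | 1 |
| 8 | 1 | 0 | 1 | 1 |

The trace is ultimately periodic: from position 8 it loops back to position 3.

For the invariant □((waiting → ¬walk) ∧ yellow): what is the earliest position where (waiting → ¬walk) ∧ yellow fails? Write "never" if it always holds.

3

Check (waiting → ¬walk) ∧ yellow at each position in order: 0 ✓, 1 ✓, 2 ✓.
At position 3 the labels are {walk}, so (waiting → ¬walk) ∧ yellow is false there. This is the first violation.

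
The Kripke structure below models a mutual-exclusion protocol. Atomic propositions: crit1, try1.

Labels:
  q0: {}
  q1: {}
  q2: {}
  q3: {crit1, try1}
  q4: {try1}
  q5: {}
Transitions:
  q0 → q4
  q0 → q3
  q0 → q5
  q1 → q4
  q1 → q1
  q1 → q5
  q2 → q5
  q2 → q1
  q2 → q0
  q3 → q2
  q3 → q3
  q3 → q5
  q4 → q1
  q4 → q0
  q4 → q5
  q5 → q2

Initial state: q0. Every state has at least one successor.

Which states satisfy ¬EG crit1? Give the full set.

{q0, q1, q2, q4, q5}

States satisfying crit1: {q3}.
States satisfying EG crit1: {q3}.
States satisfying ¬EG crit1: {q0, q1, q2, q4, q5}.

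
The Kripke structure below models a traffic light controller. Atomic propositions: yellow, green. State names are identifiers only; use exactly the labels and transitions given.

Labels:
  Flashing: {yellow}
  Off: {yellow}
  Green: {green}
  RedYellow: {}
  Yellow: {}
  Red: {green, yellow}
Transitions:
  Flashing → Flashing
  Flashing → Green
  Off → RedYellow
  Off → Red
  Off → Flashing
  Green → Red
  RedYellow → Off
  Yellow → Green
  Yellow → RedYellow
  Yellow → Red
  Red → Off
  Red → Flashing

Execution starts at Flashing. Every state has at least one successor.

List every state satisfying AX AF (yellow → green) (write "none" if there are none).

States satisfying AF (yellow → green): {Green, RedYellow, Yellow, Red}.
States satisfying AX AF (yellow → green): {Green, Yellow}.

{Green, Yellow}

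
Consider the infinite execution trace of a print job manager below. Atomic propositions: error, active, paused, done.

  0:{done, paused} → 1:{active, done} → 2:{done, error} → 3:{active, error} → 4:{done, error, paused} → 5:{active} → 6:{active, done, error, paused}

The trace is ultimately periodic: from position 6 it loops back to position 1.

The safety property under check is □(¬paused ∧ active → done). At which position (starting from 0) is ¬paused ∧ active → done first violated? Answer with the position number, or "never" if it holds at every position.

3

Check ¬paused ∧ active → done at each position in order: 0 ✓, 1 ✓, 2 ✓.
At position 3 the labels are {active, error}, so ¬paused ∧ active → done is false there. This is the first violation.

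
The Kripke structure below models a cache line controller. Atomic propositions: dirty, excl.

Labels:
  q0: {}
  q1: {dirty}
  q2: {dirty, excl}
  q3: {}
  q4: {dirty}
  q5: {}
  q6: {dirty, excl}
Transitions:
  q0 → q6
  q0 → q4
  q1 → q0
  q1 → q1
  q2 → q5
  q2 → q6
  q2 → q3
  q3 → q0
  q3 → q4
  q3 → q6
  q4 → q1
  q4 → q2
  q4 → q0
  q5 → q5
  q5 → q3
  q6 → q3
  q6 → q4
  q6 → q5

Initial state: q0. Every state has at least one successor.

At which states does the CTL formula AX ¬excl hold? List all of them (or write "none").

{q1, q5, q6}

States satisfying ¬excl: {q0, q1, q3, q4, q5}.
States satisfying AX ¬excl: {q1, q5, q6}.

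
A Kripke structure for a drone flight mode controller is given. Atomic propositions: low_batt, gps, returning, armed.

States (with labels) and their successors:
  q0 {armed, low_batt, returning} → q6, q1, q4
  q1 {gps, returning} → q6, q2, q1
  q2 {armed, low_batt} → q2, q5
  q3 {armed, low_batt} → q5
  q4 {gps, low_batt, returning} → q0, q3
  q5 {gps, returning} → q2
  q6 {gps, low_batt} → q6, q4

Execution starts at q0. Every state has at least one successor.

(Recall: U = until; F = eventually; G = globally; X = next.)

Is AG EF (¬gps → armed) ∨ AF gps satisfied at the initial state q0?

Holds

States satisfying EF (¬gps → armed): {q0, q1, q2, q3, q4, q5, q6}.
States satisfying AG EF (¬gps → armed): {q0, q1, q2, q3, q4, q5, q6}.
States satisfying gps: {q1, q4, q5, q6}.
States satisfying AF gps: {q0, q1, q3, q4, q5, q6}.
States satisfying AG EF (¬gps → armed) ∨ AF gps: {q0, q1, q2, q3, q4, q5, q6}.
q0 ∈ Sat(AG EF (¬gps → armed) ∨ AF gps).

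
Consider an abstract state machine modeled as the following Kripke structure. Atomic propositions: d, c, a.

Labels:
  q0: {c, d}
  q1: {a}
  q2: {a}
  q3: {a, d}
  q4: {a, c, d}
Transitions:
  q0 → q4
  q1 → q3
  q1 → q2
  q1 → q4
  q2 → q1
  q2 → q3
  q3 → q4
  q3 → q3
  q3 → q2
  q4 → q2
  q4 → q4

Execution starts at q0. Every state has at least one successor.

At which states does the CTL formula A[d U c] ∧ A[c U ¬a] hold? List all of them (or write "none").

States satisfying d: {q0, q3, q4}.
States satisfying c: {q0, q4}.
States satisfying A[d U c]: {q0, q4}.
States satisfying ¬a: {q0}.
States satisfying A[c U ¬a]: {q0}.
States satisfying A[d U c] ∧ A[c U ¬a]: {q0}.

{q0}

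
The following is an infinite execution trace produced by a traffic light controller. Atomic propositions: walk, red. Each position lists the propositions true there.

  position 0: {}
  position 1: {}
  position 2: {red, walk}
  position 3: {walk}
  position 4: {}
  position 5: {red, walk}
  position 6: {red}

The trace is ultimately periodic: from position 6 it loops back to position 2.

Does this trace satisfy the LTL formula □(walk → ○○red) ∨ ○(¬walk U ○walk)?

walk → ○○red must hold at every position from 0 onward. It fails at position 2, so □(walk → ○○red) is false.
Positions where walk holds: 2, 3, 5.
Check ○○red at each: 2→fails, 3→ok, 5→ok.
The position after 0 is 1; ¬walk U ○walk is true there.
At position 0: □(walk → ○○red) is false; ○(¬walk U ○walk) is true; so □(walk → ○○red) ∨ ○(¬walk U ○walk) is true.

Holds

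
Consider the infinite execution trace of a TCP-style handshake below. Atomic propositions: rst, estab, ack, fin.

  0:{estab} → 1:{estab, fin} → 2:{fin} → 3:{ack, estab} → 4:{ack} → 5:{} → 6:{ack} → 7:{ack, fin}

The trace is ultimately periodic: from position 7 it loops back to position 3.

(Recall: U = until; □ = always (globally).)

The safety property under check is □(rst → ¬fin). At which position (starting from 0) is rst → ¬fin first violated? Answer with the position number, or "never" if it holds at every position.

never

rst → ¬fin holds at every position 0..7, and those are all the positions the trace ever visits, so the invariant □(rst → ¬fin) is never violated.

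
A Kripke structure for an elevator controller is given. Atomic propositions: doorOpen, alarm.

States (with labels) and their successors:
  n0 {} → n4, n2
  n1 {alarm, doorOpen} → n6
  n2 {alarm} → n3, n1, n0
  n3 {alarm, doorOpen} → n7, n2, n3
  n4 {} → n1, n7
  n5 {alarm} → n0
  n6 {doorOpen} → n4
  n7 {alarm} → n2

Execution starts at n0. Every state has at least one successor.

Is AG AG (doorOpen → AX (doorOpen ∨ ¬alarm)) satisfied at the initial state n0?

States satisfying AG (doorOpen → AX (doorOpen ∨ ¬alarm)): ∅.
States satisfying AG AG (doorOpen → AX (doorOpen ∨ ¬alarm)): ∅.
n0 is reachable from n0 and violates AG (doorOpen → AX (doorOpen ∨ ¬alarm)), so AG fails at n0.
n0 ∉ Sat(AG AG (doorOpen → AX (doorOpen ∨ ¬alarm))).

Violated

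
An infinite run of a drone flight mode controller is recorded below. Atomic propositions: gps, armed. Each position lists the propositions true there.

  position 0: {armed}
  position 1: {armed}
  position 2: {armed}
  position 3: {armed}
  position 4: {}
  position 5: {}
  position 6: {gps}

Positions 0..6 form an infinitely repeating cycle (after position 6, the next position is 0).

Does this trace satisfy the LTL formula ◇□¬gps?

□¬gps is false at every position 0..6, so it never becomes true and ◇□¬gps fails.

No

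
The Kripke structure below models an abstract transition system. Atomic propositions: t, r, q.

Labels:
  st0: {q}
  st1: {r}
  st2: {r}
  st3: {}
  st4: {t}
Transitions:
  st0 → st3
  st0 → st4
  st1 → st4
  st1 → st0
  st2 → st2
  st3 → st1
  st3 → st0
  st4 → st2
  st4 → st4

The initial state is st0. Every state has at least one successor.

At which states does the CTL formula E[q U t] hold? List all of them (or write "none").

States satisfying q: {st0}.
States satisfying t: {st4}.
States satisfying E[q U t]: {st0, st4}.

{st0, st4}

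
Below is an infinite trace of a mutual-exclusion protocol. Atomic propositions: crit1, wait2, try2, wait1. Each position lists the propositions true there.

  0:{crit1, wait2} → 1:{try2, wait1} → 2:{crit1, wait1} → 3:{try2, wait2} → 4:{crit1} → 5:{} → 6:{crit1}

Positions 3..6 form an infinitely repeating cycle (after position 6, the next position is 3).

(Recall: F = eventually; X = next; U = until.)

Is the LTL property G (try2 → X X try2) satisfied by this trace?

Does not hold

try2 → X X try2 must hold at every position from 0 onward. It fails at position 3, so G (try2 → X X try2) is false.
Positions where try2 holds: 1, 3.
Check X X try2 at each: 1→ok, 3→fails.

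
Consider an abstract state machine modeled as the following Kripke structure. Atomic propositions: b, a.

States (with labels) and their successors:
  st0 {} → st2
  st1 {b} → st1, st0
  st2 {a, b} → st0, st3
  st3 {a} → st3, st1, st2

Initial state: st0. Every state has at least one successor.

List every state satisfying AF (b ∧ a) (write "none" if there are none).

{st0, st2}

States satisfying b ∧ a: {st2}.
States satisfying AF (b ∧ a): {st0, st2}.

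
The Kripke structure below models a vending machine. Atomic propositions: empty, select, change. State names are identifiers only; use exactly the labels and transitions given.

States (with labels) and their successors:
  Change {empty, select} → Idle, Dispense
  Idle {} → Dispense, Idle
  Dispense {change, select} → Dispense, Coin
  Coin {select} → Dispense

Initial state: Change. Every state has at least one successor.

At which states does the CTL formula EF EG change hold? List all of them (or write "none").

{Change, Idle, Dispense, Coin}

States satisfying EG change: {Dispense}.
States satisfying EF EG change: {Change, Idle, Dispense, Coin}.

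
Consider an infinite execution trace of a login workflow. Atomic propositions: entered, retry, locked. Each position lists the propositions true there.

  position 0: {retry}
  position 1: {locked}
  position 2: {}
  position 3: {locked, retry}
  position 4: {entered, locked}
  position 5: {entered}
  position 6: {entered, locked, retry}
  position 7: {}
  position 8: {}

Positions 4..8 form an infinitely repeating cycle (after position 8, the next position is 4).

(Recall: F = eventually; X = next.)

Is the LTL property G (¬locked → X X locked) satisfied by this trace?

No

¬locked → X X locked must hold at every position from 0 onward. It fails at position 0, so G (¬locked → X X locked) is false.
Positions where ¬locked holds: 0, 2, 5, 7, 8.
Check X X locked at each: 0→fails, 2→ok, 5→fails, 7→ok, 8→fails.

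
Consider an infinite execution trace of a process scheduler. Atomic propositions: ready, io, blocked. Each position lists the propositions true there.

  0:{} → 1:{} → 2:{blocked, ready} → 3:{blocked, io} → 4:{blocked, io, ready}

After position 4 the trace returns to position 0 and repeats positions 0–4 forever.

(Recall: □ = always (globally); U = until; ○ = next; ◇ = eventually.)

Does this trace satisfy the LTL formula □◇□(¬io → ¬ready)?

◇□(¬io → ¬ready) must hold at every position from 0 onward. It fails at position 0, so □◇□(¬io → ¬ready) is false.

Does not hold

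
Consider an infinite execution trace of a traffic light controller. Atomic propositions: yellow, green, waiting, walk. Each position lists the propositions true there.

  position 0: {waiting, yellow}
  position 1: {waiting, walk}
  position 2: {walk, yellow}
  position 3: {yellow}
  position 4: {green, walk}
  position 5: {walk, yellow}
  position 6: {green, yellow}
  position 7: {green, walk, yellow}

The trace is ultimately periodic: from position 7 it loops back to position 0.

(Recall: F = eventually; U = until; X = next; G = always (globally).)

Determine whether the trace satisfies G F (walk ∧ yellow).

Yes

F (walk ∧ yellow) holds at every position 0..7, and those are all positions ever visited, so G F (walk ∧ yellow) holds.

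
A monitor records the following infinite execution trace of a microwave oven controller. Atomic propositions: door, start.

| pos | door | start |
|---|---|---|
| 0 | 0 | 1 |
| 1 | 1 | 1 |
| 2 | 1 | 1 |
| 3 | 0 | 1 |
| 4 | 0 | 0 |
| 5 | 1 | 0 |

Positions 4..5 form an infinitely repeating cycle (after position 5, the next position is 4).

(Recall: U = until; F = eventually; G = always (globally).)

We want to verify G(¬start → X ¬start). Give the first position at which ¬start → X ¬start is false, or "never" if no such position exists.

¬start → X ¬start holds at every position 0..5, and those are all the positions the trace ever visits, so the invariant G(¬start → X ¬start) is never violated.

never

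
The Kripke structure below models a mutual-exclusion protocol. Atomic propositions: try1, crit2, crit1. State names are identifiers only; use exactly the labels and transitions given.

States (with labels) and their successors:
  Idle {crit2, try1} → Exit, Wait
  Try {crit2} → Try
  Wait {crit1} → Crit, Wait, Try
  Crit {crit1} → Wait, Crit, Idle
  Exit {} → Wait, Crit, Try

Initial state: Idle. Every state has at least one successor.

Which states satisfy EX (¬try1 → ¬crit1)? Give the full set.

States satisfying ¬try1 → ¬crit1: {Idle, Try, Exit}.
States satisfying EX (¬try1 → ¬crit1): {Idle, Try, Wait, Crit, Exit}.

{Idle, Try, Wait, Crit, Exit}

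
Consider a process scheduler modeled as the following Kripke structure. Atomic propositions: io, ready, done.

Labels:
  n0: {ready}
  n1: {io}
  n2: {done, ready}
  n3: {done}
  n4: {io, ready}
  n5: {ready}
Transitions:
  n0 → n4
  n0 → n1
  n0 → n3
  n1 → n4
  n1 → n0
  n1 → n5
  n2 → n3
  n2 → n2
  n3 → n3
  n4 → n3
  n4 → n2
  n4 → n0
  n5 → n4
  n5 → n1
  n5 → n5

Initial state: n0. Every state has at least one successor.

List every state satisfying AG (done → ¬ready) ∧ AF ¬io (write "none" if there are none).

{n3}

States satisfying done → ¬ready: {n0, n1, n3, n4, n5}.
States satisfying AG (done → ¬ready): {n3}.
States satisfying ¬io: {n0, n2, n3, n5}.
States satisfying AF ¬io: {n0, n1, n2, n3, n4, n5}.
States satisfying AG (done → ¬ready) ∧ AF ¬io: {n3}.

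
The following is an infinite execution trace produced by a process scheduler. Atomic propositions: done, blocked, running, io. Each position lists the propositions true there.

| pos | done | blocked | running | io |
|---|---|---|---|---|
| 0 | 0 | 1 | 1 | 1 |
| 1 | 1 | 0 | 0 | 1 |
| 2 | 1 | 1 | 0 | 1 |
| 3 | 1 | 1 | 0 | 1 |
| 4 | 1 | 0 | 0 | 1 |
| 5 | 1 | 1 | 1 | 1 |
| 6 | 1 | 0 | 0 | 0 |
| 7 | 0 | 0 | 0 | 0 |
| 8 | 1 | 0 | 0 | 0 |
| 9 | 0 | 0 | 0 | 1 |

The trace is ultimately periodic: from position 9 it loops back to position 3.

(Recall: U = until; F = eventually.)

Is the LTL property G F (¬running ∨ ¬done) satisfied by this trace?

F (¬running ∨ ¬done) holds at every position 0..9, and those are all positions ever visited, so G F (¬running ∨ ¬done) holds.

Yes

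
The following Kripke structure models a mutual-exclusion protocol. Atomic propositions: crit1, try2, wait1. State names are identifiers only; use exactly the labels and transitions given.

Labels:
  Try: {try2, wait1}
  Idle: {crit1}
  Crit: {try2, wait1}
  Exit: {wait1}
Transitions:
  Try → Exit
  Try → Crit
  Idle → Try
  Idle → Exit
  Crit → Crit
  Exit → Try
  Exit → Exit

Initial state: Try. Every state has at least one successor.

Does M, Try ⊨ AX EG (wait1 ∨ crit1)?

States satisfying EG (wait1 ∨ crit1): {Try, Idle, Crit, Exit}.
States satisfying AX EG (wait1 ∨ crit1): {Try, Idle, Crit, Exit}.
Try ∈ Sat(AX EG (wait1 ∨ crit1)).

Holds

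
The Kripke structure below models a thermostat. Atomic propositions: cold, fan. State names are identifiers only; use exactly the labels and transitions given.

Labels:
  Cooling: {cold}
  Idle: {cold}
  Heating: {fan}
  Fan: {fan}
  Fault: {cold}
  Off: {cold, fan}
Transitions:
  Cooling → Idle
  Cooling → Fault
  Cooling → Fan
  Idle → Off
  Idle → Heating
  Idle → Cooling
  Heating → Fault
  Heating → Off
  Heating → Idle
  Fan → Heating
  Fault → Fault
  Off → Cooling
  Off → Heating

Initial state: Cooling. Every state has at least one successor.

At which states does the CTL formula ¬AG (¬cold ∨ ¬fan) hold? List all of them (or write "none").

{Cooling, Idle, Heating, Fan, Off}

States satisfying ¬cold ∨ ¬fan: {Cooling, Idle, Heating, Fan, Fault}.
States satisfying AG (¬cold ∨ ¬fan): {Fault}.
States satisfying ¬AG (¬cold ∨ ¬fan): {Cooling, Idle, Heating, Fan, Off}.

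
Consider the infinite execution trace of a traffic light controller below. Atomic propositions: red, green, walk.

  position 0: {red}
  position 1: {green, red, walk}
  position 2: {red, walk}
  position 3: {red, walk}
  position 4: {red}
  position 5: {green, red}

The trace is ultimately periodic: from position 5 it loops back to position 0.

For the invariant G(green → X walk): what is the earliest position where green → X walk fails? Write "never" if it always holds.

5

Check green → X walk at each position in order: 0 ✓, 1 ✓, 2 ✓, 3 ✓, 4 ✓.
At position 5 the labels are {green, red} and the next position 0 has {red}, so green → X walk is false there. This is the first violation.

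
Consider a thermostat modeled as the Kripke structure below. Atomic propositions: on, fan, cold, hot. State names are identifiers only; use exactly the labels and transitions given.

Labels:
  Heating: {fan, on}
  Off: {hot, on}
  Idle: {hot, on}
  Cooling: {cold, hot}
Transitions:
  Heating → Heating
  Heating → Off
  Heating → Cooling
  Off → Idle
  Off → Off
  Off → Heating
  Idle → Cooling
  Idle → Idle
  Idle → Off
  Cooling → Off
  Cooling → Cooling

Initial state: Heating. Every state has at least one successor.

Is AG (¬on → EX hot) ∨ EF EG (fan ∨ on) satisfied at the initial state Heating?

Satisfied

States satisfying ¬on → EX hot: {Heating, Off, Idle, Cooling}.
States satisfying AG (¬on → EX hot): {Heating, Off, Idle, Cooling}.
States satisfying EG (fan ∨ on): {Heating, Off, Idle}.
States satisfying EF EG (fan ∨ on): {Heating, Off, Idle, Cooling}.
States satisfying AG (¬on → EX hot) ∨ EF EG (fan ∨ on): {Heating, Off, Idle, Cooling}.
Heating ∈ Sat(AG (¬on → EX hot) ∨ EF EG (fan ∨ on)).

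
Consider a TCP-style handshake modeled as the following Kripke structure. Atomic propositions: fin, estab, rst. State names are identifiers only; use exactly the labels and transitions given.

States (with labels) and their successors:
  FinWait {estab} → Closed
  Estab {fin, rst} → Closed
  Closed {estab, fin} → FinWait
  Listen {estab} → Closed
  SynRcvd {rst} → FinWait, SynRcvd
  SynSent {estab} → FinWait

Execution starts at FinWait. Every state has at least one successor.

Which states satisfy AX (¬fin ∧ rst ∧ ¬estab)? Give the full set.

States satisfying ¬fin ∧ rst ∧ ¬estab: {SynRcvd}.
States satisfying AX (¬fin ∧ rst ∧ ¬estab): ∅.

none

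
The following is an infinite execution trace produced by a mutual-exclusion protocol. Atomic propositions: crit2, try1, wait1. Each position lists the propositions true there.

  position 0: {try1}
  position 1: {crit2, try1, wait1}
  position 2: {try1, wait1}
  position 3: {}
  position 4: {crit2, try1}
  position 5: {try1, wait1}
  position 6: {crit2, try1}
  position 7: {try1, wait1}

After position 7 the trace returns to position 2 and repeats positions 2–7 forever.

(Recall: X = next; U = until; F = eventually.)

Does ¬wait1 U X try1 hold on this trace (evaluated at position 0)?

Yes

Walking from position 0: X try1 first holds at position 0, and ¬wait1 holds at every earlier position along the way, so ¬wait1 U X try1 holds.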